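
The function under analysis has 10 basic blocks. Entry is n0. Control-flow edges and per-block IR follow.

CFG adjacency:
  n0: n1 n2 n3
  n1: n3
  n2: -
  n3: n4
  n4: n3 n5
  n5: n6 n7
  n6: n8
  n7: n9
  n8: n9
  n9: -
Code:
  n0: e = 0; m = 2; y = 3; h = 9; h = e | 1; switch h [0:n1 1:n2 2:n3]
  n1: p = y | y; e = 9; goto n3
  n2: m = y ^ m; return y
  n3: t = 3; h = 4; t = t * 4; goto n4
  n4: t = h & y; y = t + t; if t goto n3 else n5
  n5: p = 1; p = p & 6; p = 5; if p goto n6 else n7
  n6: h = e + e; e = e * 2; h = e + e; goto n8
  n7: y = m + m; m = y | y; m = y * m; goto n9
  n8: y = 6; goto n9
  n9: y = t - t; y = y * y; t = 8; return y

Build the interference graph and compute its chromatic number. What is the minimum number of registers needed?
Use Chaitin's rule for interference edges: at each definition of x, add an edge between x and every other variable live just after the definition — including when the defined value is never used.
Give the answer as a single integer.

Per-block:
  n0 def {e,h,m,y} use ∅
  n1 def {e,p} use {y}
  n2 def {m} use {m,y}
  n3 def {h,t} use ∅
  n4 def {t,y} use {h,y}
  n5 def {p} use ∅
  n6 def {e,h} use {e}
  n7 def {m,y} use {m}
  n8 def {y} use ∅
  n9 def {t,y} use {t}

Backward fixpoint:
  live n0: ∅→{e,m,y}
  live n1: {m,y}→{e,m,y}
  live n2: {m,y}→∅
  live n3: {e,m,y}→{e,h,m,y}
  live n4: {e,h,m,y}→{e,m,t,y}
  live n5: {e,m,t}→{e,m,t}
  live n6: {e,t}→{t}
  live n7: {m,t}→{t}
  live n8: {t}→{t}
  live n9: {t}→∅

Interfere edges:
  e↔{h,m,p,t,y}
  h↔{e,m,t,y}
  m↔{e,h,p,t,y}
  p↔{e,m,t,y}
  t↔{e,h,m,p,y}
  y↔{e,h,m,p,t}

Registers:
  {e,h,m,t,y} pairwise interfere (5-clique) ⇒ χ ≥ 5
  assign e→R0 h→R4 m→R1 p→R4 t→R2 y→R3 — no edge inside a register ⇒ χ ≤ 5
  χ = 5

Answer: 5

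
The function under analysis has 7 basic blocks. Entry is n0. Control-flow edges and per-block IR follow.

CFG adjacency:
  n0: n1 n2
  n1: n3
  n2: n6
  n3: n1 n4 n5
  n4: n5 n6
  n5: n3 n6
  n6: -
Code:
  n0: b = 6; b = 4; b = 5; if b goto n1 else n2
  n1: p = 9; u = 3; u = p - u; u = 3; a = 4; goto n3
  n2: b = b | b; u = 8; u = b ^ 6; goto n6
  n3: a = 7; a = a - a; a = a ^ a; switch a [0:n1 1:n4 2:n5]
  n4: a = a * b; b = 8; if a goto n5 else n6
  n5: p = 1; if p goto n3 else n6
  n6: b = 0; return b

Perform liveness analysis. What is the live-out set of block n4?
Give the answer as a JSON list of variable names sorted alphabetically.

Answer: ["b"]

Working:
Block summaries:
  n0: def={b} ue=∅
  n1: def={a,p,u} ue=∅
  n2: def={b,u} ue={b}
  n3: def={a} ue=∅
  n4: def={a,b} ue={a,b}
  n5: def={p} ue=∅
  n6: def={b} ue=∅

Backward fixpoint:
  n0: in=∅ out={b}
  n1: in={b} out={b}
  n2: in={b} out=∅
  n3: in={b} out={a,b}
  n4: in={a,b} out={b}
  n5: in={b} out={b}
  n6: in=∅ out=∅

live-out(n4) = ["b"]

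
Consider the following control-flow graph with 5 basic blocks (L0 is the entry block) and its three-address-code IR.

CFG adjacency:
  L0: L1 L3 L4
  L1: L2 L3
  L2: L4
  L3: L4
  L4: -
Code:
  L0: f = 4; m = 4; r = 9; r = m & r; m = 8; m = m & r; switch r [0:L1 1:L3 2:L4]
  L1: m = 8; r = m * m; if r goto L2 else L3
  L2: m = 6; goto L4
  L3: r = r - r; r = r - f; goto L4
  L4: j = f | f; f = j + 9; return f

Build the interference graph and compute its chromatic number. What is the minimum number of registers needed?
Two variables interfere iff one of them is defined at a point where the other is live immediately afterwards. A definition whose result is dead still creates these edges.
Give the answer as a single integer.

Block summaries:
  L0 def {f,m,r} use ∅
  L1 def {m,r} use ∅
  L2 def {m} use ∅
  L3 def {r} use {f,r}
  L4 def {f,j} use {f}

Backward fixpoint:
  live L0: ∅→{f,r}
  live L1: {f}→{f,r}
  live L2: {f}→{f}
  live L3: {f,r}→{f}
  live L4: {f}→∅

Interfere edges:
  f — {m,r}
  j — ∅
  m — {f,r}
  r — {f,m}

Chromatic number:
  lower bound: {f,m,r} mutually conflict ⇒ χ ≥ 3
  assign f→R0 j→R0 m→R1 r→R2 — no edge inside a register ⇒ χ ≤ 3
  χ = 3

Answer: 3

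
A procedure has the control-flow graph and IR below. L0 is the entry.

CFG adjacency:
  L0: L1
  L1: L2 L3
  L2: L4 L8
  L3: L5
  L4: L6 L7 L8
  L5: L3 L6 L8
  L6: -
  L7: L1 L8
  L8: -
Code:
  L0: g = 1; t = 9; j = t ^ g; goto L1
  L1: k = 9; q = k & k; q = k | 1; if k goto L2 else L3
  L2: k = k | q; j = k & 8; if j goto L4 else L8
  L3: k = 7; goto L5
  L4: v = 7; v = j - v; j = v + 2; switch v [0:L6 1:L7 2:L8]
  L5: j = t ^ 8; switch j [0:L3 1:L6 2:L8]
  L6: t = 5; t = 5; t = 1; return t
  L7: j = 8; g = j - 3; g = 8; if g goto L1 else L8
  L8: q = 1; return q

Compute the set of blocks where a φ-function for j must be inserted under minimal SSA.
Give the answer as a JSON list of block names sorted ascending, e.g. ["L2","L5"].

idom tree: L1←L0 L2←L1 L3←L1 L4←L2 L5←L3 L6←L1 L7←L4 L8←L1
Dom at joins:
  L1: preds {L0,L7}: {L0} ∩ {L0,L1,L2,L4,L7} = {L0}; idom=L0
  L3: preds {L1,L5}: {L0,L1} ∩ {L0,L1,L3,L5} = {L0,L1}; idom=L1
  L6: preds {L4,L5}: {L0,L1,L2,L4} ∩ {L0,L1,L3,L5} = {L0,L1}; idom=L1
  L8: preds {L2,L4,L5,L7}: {L0,L1,L2} ∩ {L0,L1,L2,L4} ∩ {L0,L1,L3,L5} ∩ {L0,L1,L2,L4,L7} = {L0,L1}; idom=L1

DF walk-up:
  L1←L0: walk · to L0
  L1←L7: walk L7→L4→L2→L1 to L0
  L3←L1: walk · to L1
  L3←L5: walk L5→L3 to L1
  L6←L4: walk L4→L2 to L1
  L6←L5: walk L5→L3 to L1
  L8←L2: walk L2 to L1
  L8←L4: walk L4→L2 to L1
  L8←L5: walk L5→L3 to L1
  L8←L7: walk L7→L4→L2 to L1
  L0: DF=∅
  L1: DF={L1}
  L2: DF={L1,L6,L8}
  L3: DF={L3,L6,L8}
  L4: DF={L1,L6,L8}
  L5: DF={L3,L6,L8}
  L6: DF=∅
  L7: DF={L1,L8}
  L8: DF=∅

φ for j: defs {L0,L2,L4,L5,L7}
  DF⁺ = {L1,L3,L6,L8}

Answer: ["L1", "L3", "L6", "L8"]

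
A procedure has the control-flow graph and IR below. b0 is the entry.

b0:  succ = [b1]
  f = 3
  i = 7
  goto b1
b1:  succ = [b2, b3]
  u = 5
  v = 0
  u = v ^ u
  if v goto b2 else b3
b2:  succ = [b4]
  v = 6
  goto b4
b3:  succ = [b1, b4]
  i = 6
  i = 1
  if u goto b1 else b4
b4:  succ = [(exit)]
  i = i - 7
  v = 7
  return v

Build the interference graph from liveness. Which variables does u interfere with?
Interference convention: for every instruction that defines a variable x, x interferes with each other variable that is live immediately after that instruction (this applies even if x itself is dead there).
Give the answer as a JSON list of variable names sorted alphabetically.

def/use:
  b0 def {f,i} use ∅
  b1 def {u,v} use ∅
  b2 def {v} use ∅
  b3 def {i} use {u}
  b4 def {i,v} use {i}

Backward fixpoint:
  live b0: ∅→{i}
  live b1: {i}→{i,u}
  live b2: {i}→{i}
  live b3: {u}→{i}
  live b4: {i}→∅

Conflict graph:
  f: ∅
  i: {u,v}
  u: {i,v}
  v: {i,u}

N(u) = ["i", "v"]

Answer: ["i", "v"]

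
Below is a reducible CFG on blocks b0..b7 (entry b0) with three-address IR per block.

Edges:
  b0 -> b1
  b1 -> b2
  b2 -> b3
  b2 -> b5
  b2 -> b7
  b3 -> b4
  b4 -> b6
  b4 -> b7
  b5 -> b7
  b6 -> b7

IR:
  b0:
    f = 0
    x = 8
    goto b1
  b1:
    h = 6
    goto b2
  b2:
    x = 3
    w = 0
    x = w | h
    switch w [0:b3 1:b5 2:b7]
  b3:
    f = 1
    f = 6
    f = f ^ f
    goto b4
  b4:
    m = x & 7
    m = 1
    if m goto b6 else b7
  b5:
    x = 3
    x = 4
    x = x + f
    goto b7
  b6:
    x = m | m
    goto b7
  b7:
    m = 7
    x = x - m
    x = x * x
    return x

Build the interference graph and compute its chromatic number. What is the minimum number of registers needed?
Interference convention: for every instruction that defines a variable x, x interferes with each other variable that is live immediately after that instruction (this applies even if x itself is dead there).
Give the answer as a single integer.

Answer: 4

Derivation:
Block summaries:
  b0 def {f,x} use ∅
  b1 def {h} use ∅
  b2 def {w,x} use {h}
  b3 def {f} use ∅
  b4 def {m} use {x}
  b5 def {x} use {f}
  b6 def {x} use {m}
  b7 def {m,x} use {x}

Liveness:
  b0: in=∅ out={f}
  b1: in={f} out={f,h}
  b2: in={f,h} out={f,x}
  b3: in={x} out={x}
  b4: in={x} out={m,x}
  b5: in={f} out={x}
  b6: in={m} out={x}
  b7: in={x} out=∅

Interfere edges:
  f↔{h,w,x}
  h↔{f,w,x}
  m↔{x}
  w↔{f,h,x}
  x↔{f,h,m,w}

Registers:
  {f,h,w,x} pairwise interfere (4-clique) ⇒ χ ≥ 4
  assign f→c1 h→c2 m→c1 w→c3 x→c0 — no edge inside a register ⇒ χ ≤ 4
  χ = 4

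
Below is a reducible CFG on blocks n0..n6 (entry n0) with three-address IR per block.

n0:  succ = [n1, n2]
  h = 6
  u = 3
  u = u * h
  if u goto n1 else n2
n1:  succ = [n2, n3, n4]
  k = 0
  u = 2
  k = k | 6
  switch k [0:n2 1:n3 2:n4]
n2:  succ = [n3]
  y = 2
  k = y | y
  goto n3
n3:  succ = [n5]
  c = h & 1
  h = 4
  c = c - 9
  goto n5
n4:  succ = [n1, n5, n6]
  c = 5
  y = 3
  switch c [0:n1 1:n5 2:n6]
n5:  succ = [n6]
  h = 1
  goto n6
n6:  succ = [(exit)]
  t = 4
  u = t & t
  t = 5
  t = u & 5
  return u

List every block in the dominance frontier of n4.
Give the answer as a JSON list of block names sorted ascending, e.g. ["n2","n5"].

Answer: ["n1", "n5", "n6"]

Working:
idom tree: n1←n0 n2←n0 n3←n0 n4←n1 n5←n0 n6←n0
Dom∩ at merges:
  n1: preds {n0,n4}: {n0} ∩ {n0,n1,n4} = {n0}; idom=n0
  n2: preds {n0,n1}: {n0} ∩ {n0,n1} = {n0}; idom=n0
  n3: preds {n1,n2}: {n0,n1} ∩ {n0,n2} = {n0}; idom=n0
  n5: preds {n3,n4}: {n0,n3} ∩ {n0,n1,n4} = {n0}; idom=n0
  n6: preds {n4,n5}: {n0,n1,n4} ∩ {n0,n5} = {n0}; idom=n0

Frontier:
  join n1 pred n0: · stop@n0
  join n1 pred n4: n4→n1 stop@n0
  join n2 pred n0: · stop@n0
  join n2 pred n1: n1 stop@n0
  join n3 pred n1: n1 stop@n0
  join n3 pred n2: n2 stop@n0
  join n5 pred n3: n3 stop@n0
  join n5 pred n4: n4→n1 stop@n0
  join n6 pred n4: n4→n1 stop@n0
  join n6 pred n5: n5 stop@n0
  DF(n0)=∅
  DF(n1)={n1,n2,n3,n5,n6}
  DF(n2)={n3}
  DF(n3)={n5}
  DF(n4)={n1,n5,n6}
  DF(n5)={n6}
  DF(n6)=∅

DF(n4) = ["n1", "n5", "n6"]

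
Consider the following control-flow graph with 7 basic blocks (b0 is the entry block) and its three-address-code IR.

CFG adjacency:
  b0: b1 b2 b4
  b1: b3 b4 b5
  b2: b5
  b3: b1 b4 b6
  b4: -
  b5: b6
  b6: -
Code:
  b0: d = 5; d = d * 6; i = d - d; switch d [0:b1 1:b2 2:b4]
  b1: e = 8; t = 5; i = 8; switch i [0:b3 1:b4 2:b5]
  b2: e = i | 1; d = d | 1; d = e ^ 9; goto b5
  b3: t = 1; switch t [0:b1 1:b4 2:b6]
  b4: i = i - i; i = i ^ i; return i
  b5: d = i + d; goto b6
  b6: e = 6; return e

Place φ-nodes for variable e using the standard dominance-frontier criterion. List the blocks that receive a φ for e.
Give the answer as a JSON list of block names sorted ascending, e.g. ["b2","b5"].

idom tree: b1←b0 b2←b0 b3←b1 b4←b0 b5←b0 b6←b0
Dom at joins:
  b1: preds {b0,b3}: {b0} ∩ {b0,b1,b3} = {b0}; idom=b0
  b4: preds {b0,b1,b3}: {b0} ∩ {b0,b1} ∩ {b0,b1,b3} = {b0}; idom=b0
  b5: preds {b1,b2}: {b0,b1} ∩ {b0,b2} = {b0}; idom=b0
  b6: preds {b3,b5}: {b0,b1,b3} ∩ {b0,b5} = {b0}; idom=b0

DF walk-up:
  b1←b0: walk · to b0
  b1←b3: walk b3→b1 to b0
  b4←b0: walk · to b0
  b4←b1: walk b1 to b0
  b4←b3: walk b3→b1 to b0
  b5←b1: walk b1 to b0
  b5←b2: walk b2 to b0
  b6←b3: walk b3→b1 to b0
  b6←b5: walk b5 to b0
  DF(b0)=∅
  DF(b1)={b1,b4,b5,b6}
  DF(b2)={b5}
  DF(b3)={b1,b4,b6}
  DF(b4)=∅
  DF(b5)={b6}
  DF(b6)=∅

φ for e: defs {b1,b2,b6}
  DF⁺ = {b1,b4,b5,b6}

Answer: ["b1", "b4", "b5", "b6"]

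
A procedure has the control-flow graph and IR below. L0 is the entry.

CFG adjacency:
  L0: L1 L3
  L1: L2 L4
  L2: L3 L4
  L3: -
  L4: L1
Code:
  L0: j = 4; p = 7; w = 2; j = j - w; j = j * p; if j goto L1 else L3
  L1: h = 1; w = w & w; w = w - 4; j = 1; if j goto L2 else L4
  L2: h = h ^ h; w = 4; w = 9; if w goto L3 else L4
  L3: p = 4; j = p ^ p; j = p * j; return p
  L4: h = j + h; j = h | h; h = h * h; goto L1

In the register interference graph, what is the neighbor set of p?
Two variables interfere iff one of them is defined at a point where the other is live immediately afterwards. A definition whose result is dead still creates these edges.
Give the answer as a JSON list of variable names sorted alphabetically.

def/use:
  L0: def={j,p,w} ue=∅
  L1: def={h,j,w} ue={w}
  L2: def={h,w} ue={h}
  L3: def={j,p} ue=∅
  L4: def={h,j} ue={h,j}

Backward fixpoint:
  L0: in=∅ out={w}
  L1: in={w} out={h,j,w}
  L2: in={h,j} out={h,j,w}
  L3: in=∅ out=∅
  L4: in={h,j,w} out={w}

Conflict graph:
  h: {j,w}
  j: {h,p,w}
  p: {j,w}
  w: {h,j,p}

N(p) = ["j", "w"]

Answer: ["j", "w"]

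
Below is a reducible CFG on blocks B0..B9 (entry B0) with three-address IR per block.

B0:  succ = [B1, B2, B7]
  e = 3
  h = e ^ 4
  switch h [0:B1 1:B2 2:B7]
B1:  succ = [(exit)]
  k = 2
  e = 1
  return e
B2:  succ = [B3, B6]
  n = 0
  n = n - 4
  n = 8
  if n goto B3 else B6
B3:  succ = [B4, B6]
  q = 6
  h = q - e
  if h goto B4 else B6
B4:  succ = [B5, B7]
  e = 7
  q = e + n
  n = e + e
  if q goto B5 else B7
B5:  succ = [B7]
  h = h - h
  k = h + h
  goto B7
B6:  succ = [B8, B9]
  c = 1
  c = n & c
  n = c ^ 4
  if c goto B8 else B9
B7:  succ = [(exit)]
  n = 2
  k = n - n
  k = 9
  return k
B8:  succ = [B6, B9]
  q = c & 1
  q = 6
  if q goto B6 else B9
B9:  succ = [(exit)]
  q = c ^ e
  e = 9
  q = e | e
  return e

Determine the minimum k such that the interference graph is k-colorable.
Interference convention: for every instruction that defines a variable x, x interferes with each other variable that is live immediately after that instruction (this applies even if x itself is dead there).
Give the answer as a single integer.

Per-block:
  B0: def={e,h} ue=∅
  B1: def={e,k} ue=∅
  B2: def={n} ue=∅
  B3: def={h,q} ue={e}
  B4: def={e,n,q} ue={n}
  B5: def={h,k} ue={h}
  B6: def={c,n} ue={n}
  B7: def={k,n} ue=∅
  B8: def={q} ue={c}
  B9: def={e,q} ue={c,e}

Liveness:
  B0 li=∅ lo={e}
  B1 li=∅ lo=∅
  B2 li={e} lo={e,n}
  B3 li={e,n} lo={e,h,n}
  B4 li={h,n} lo={h}
  B5 li={h} lo=∅
  B6 li={e,n} lo={c,e,n}
  B7 li=∅ lo=∅
  B8 li={c,e,n} lo={c,e,n}
  B9 li={c,e} lo=∅

Conflict graph:
  c: {e,n,q}
  e: {c,h,n,q}
  h: {e,n,q}
  k: ∅
  n: {c,e,h,q}
  q: {c,e,h,n}

Registers:
  lower bound: {c,e,n,q} mutually conflict ⇒ χ ≥ 4
  assign c→r3 e→r0 h→r3 k→r0 n→r1 q→r2 — no edge inside a register ⇒ χ ≤ 4
  χ = 4

Answer: 4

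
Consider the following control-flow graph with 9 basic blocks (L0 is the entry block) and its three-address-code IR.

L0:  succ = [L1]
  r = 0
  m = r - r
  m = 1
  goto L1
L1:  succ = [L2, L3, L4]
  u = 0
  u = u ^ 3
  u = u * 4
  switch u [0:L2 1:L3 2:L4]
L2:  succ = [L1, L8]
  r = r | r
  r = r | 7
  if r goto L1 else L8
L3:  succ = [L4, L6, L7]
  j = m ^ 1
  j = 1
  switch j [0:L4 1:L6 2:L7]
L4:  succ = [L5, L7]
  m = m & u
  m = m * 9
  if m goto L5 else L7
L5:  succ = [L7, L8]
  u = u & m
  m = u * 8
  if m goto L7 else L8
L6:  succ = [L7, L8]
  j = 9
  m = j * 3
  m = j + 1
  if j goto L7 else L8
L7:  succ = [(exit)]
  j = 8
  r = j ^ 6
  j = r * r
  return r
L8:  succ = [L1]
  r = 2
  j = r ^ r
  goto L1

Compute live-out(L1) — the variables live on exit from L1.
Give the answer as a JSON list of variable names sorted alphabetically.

Answer: ["m", "r", "u"]

Working:
def/use:
  L0: {m,r} / ∅
  L1: {u} / ∅
  L2: {r} / {r}
  L3: {j} / {m}
  L4: {m} / {m,u}
  L5: {m,u} / {m,u}
  L6: {j,m} / ∅
  L7: {j,r} / ∅
  L8: {j,r} / ∅

Live sets:
  live L0: ∅→{m,r}
  live L1: {m,r}→{m,r,u}
  live L2: {m,r}→{m,r}
  live L3: {m,u}→{m,u}
  live L4: {m,u}→{m,u}
  live L5: {m,u}→{m}
  live L6: ∅→{m}
  live L7: ∅→∅
  live L8: {m}→{m,r}

live-out(L1) = ["m", "r", "u"]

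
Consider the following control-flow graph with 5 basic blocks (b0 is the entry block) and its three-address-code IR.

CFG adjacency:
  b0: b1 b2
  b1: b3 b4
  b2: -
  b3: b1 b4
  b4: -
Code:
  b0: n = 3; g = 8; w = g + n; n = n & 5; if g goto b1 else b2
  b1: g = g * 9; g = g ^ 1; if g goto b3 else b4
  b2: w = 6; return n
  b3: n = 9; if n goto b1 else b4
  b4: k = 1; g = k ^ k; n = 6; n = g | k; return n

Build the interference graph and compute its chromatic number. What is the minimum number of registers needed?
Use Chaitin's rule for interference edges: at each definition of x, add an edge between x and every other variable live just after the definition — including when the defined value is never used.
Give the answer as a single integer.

Answer: 3

Analysis:
Block summaries:
  b0: {g,n,w} / ∅
  b1: {g} / {g}
  b2: {w} / {n}
  b3: {n} / ∅
  b4: {g,k,n} / ∅

Live sets:
  b0: in=∅ out={g,n}
  b1: in={g} out={g}
  b2: in={n} out=∅
  b3: in={g} out={g}
  b4: in=∅ out=∅

Interference:
  g — {k,n,w}
  k — {g,n}
  n — {g,k,w}
  w — {g,n}

Registers:
  clique {g,k,n} ⇒ need ≥ 3
  assign g→R0 k→R2 n→R1 w→R2 — no edge inside a register ⇒ χ ≤ 3
  χ = 3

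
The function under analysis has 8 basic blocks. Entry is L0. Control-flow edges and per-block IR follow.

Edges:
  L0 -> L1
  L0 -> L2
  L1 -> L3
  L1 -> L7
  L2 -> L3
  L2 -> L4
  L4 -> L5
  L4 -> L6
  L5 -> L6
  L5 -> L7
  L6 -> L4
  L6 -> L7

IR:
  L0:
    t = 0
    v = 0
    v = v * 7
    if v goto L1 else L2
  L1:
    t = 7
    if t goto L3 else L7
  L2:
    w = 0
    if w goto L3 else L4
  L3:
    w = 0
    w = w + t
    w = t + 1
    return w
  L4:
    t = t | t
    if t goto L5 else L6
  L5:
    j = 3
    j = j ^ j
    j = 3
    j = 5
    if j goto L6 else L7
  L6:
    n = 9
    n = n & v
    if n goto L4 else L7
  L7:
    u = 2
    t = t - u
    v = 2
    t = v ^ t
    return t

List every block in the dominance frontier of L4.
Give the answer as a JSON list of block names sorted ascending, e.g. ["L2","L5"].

idom tree: L1←L0 L2←L0 L3←L0 L4←L2 L5←L4 L6←L4 L7←L0
Dom at joins:
  L3: preds {L1,L2}: {L0,L1} ∩ {L0,L2} = {L0}; idom=L0
  L4: preds {L2,L6}: {L0,L2} ∩ {L0,L2,L4,L6} = {L0,L2}; idom=L2
  L6: preds {L4,L5}: {L0,L2,L4} ∩ {L0,L2,L4,L5} = {L0,L2,L4}; idom=L4
  L7: preds {L1,L5,L6}: {L0,L1} ∩ {L0,L2,L4,L5} ∩ {L0,L2,L4,L6} = {L0}; idom=L0

DF walk-up:
  join L3 pred L1: L1 stop@L0
  join L3 pred L2: L2 stop@L0
  join L4 pred L2: · stop@L2
  join L4 pred L6: L6→L4 stop@L2
  join L6 pred L4: · stop@L4
  join L6 pred L5: L5 stop@L4
  join L7 pred L1: L1 stop@L0
  join L7 pred L5: L5→L4→L2 stop@L0
  join L7 pred L6: L6→L4→L2 stop@L0
  L0: DF=∅
  L1: DF={L3,L7}
  L2: DF={L3,L7}
  L3: DF=∅
  L4: DF={L4,L7}
  L5: DF={L6,L7}
  L6: DF={L4,L7}
  L7: DF=∅

DF(L4) = ["L4", "L7"]

Answer: ["L4", "L7"]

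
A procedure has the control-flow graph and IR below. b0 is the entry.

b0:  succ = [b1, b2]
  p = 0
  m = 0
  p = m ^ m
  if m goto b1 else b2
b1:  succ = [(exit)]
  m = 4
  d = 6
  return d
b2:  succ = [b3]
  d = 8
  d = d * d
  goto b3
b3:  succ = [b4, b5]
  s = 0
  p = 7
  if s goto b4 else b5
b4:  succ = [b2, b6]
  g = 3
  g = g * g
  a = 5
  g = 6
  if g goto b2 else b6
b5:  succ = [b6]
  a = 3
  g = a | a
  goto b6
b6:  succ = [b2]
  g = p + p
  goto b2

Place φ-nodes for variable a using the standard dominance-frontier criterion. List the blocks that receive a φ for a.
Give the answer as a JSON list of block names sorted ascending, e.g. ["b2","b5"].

idom tree: b1←b0 b2←b0 b3←b2 b4←b3 b5←b3 b6←b3
Dom∩ at merges:
  b2: preds {b0,b4,b6}: {b0} ∩ {b0,b2,b3,b4} ∩ {b0,b2,b3,b6} = {b0}; idom=b0
  b6: preds {b4,b5}: {b0,b2,b3,b4} ∩ {b0,b2,b3,b5} = {b0,b2,b3}; idom=b3

DF walk-up:
  b2←b0: walk · to b0
  b2←b4: walk b4→b3→b2 to b0
  b2←b6: walk b6→b3→b2 to b0
  b6←b4: walk b4 to b3
  b6←b5: walk b5 to b3
  DF(b0)=∅
  DF(b1)=∅
  DF(b2)={b2}
  DF(b3)={b2}
  DF(b4)={b2,b6}
  DF(b5)={b6}
  DF(b6)={b2}

φ for a: defs {b4,b5}
  DF⁺ = {b2,b6}

Answer: ["b2", "b6"]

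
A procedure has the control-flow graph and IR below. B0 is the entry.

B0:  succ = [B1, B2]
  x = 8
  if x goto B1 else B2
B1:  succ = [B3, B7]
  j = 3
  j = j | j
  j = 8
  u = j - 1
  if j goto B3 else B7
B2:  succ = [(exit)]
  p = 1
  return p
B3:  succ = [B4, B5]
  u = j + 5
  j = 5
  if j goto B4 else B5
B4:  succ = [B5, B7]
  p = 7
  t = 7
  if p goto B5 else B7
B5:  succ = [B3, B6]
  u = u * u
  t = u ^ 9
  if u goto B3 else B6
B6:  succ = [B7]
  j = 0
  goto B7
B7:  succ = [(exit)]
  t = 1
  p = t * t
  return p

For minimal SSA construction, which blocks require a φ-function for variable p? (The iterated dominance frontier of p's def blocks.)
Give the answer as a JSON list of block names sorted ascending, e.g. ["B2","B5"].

Answer: ["B3", "B5", "B7"]

Derivation:
idom tree: B1←B0 B2←B0 B3←B1 B4←B3 B5←B3 B6←B5 B7←B1
Dom at joins:
  B3: preds {B1,B5}: {B0,B1} ∩ {B0,B1,B3,B5} = {B0,B1}; idom=B1
  B5: preds {B3,B4}: {B0,B1,B3} ∩ {B0,B1,B3,B4} = {B0,B1,B3}; idom=B3
  B7: preds {B1,B4,B6}: {B0,B1} ∩ {B0,B1,B3,B4} ∩ {B0,B1,B3,B5,B6} = {B0,B1}; idom=B1

Frontier:
  B3←B1: walk · to B1
  B3←B5: walk B5→B3 to B1
  B5←B3: walk · to B3
  B5←B4: walk B4 to B3
  B7←B1: walk · to B1
  B7←B4: walk B4→B3 to B1
  B7←B6: walk B6→B5→B3 to B1
  B0: DF=∅
  B1: DF=∅
  B2: DF=∅
  B3: DF={B3,B7}
  B4: DF={B5,B7}
  B5: DF={B3,B7}
  B6: DF={B7}
  B7: DF=∅

φ for p: defs {B2,B4,B7}
  DF⁺ = {B3,B5,B7}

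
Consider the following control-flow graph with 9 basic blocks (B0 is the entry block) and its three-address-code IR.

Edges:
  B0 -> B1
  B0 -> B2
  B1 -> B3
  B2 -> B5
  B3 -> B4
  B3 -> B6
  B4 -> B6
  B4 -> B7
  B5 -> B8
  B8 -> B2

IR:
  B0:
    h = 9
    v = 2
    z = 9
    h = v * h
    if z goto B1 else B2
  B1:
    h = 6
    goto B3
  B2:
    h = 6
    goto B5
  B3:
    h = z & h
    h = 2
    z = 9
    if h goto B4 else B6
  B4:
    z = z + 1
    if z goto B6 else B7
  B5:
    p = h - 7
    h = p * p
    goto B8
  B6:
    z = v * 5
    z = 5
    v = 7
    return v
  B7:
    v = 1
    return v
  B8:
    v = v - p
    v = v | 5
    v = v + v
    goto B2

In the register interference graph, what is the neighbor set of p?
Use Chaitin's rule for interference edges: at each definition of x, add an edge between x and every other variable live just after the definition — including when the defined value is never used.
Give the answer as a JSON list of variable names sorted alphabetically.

Per-block:
  B0 def {h,v,z} use ∅
  B1 def {h} use ∅
  B2 def {h} use ∅
  B3 def {h,z} use {h,z}
  B4 def {z} use {z}
  B5 def {h,p} use {h}
  B6 def {v,z} use {v}
  B7 def {v} use ∅
  B8 def {v} use {p,v}

Backward fixpoint:
  B0: in=∅ out={v,z}
  B1: in={v,z} out={h,v,z}
  B2: in={v} out={h,v}
  B3: in={h,v,z} out={v,z}
  B4: in={v,z} out={v}
  B5: in={h,v} out={p,v}
  B6: in={v} out=∅
  B7: in=∅ out=∅
  B8: in={p,v} out={v}

Interference:
  h↔{p,v,z}
  p↔{h,v}
  v↔{h,p,z}
  z↔{h,v}

N(p) = ["h", "v"]

Answer: ["h", "v"]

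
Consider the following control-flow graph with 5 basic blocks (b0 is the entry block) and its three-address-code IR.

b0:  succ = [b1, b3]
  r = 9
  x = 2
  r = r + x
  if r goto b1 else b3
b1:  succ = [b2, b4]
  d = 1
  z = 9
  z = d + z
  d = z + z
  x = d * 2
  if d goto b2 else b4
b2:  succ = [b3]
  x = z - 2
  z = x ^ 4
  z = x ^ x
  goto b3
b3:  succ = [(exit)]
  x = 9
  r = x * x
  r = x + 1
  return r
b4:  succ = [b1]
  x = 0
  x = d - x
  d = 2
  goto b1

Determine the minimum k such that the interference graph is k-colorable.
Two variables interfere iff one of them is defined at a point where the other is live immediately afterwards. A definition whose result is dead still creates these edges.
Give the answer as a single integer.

Answer: 3

Analysis:
Block summaries:
  b0: def={r,x} ue=∅
  b1: def={d,x,z} ue=∅
  b2: def={x,z} ue={z}
  b3: def={r,x} ue=∅
  b4: def={d,x} ue={d}

Live sets:
  live b0: ∅→∅
  live b1: ∅→{d,z}
  live b2: {z}→∅
  live b3: ∅→∅
  live b4: {d}→∅

Interference:
  d — {x,z}
  r — {x}
  x — {d,r,z}
  z — {d,x}

Registers:
  clique {d,x,z} ⇒ need ≥ 3
  assign d→c1 r→c1 x→c0 z→c2 — no edge inside a register ⇒ χ ≤ 3
  χ = 3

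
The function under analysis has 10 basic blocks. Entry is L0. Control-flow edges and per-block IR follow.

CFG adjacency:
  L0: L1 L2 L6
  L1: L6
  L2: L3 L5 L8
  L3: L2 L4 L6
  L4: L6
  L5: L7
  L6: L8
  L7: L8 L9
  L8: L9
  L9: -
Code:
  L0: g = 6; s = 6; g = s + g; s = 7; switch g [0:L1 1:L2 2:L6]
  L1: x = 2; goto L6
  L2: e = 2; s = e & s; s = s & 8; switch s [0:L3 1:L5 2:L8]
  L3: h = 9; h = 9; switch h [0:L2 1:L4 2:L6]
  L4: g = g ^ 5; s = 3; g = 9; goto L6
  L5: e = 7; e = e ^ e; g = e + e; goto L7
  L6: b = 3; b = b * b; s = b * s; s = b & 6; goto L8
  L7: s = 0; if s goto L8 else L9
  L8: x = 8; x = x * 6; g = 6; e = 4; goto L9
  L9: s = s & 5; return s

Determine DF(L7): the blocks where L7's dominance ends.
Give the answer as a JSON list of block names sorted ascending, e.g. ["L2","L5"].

Answer: ["L8", "L9"]

Working:
idom tree: L1←L0 L2←L0 L3←L2 L4←L3 L5←L2 L6←L0 L7←L5 L8←L0 L9←L0
Join-block Dom:
  L2: preds {L0,L3}: {L0} ∩ {L0,L2,L3} = {L0}; idom=L0
  L6: preds {L0,L1,L3,L4}: {L0} ∩ {L0,L1} ∩ {L0,L2,L3} ∩ {L0,L2,L3,L4} = {L0}; idom=L0
  L8: preds {L2,L6,L7}: {L0,L2} ∩ {L0,L6} ∩ {L0,L2,L5,L7} = {L0}; idom=L0
  L9: preds {L7,L8}: {L0,L2,L5,L7} ∩ {L0,L8} = {L0}; idom=L0

DF derivation:
  join L2 pred L0: · stop@L0
  join L2 pred L3: L3→L2 stop@L0
  join L6 pred L0: · stop@L0
  join L6 pred L1: L1 stop@L0
  join L6 pred L3: L3→L2 stop@L0
  join L6 pred L4: L4→L3→L2 stop@L0
  join L8 pred L2: L2 stop@L0
  join L8 pred L6: L6 stop@L0
  join L8 pred L7: L7→L5→L2 stop@L0
  join L9 pred L7: L7→L5→L2 stop@L0
  join L9 pred L8: L8 stop@L0
  L0: DF=∅
  L1: DF={L6}
  L2: DF={L2,L6,L8,L9}
  L3: DF={L2,L6}
  L4: DF={L6}
  L5: DF={L8,L9}
  L6: DF={L8}
  L7: DF={L8,L9}
  L8: DF={L9}
  L9: DF=∅

DF(L7) = ["L8", "L9"]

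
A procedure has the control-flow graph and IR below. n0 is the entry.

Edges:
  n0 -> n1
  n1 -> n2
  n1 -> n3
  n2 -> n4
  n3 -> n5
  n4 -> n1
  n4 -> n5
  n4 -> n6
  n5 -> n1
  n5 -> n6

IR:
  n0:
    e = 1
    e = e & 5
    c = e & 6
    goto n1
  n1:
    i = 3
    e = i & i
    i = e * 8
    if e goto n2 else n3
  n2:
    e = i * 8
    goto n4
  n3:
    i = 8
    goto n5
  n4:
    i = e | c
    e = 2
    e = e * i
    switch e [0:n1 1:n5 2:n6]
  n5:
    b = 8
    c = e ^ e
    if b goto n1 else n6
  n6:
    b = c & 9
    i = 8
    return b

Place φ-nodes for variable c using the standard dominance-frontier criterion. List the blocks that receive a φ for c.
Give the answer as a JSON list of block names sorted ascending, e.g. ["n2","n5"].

Answer: ["n1", "n6"]

Derivation:
idom tree: n1←n0 n2←n1 n3←n1 n4←n2 n5←n1 n6←n1
Join-block Dom:
  n1: preds {n0,n4,n5}: {n0} ∩ {n0,n1,n2,n4} ∩ {n0,n1,n5} = {n0}; idom=n0
  n5: preds {n3,n4}: {n0,n1,n3} ∩ {n0,n1,n2,n4} = {n0,n1}; idom=n1
  n6: preds {n4,n5}: {n0,n1,n2,n4} ∩ {n0,n1,n5} = {n0,n1}; idom=n1

DF walk-up:
  n1←n0: walk · to n0
  n1←n4: walk n4→n2→n1 to n0
  n1←n5: walk n5→n1 to n0
  n5←n3: walk n3 to n1
  n5←n4: walk n4→n2 to n1
  n6←n4: walk n4→n2 to n1
  n6←n5: walk n5 to n1
  n0: DF=∅
  n1: DF={n1}
  n2: DF={n1,n5,n6}
  n3: DF={n5}
  n4: DF={n1,n5,n6}
  n5: DF={n1,n6}
  n6: DF=∅

φ for c: defs {n0,n5}
  DF⁺ = {n1,n6}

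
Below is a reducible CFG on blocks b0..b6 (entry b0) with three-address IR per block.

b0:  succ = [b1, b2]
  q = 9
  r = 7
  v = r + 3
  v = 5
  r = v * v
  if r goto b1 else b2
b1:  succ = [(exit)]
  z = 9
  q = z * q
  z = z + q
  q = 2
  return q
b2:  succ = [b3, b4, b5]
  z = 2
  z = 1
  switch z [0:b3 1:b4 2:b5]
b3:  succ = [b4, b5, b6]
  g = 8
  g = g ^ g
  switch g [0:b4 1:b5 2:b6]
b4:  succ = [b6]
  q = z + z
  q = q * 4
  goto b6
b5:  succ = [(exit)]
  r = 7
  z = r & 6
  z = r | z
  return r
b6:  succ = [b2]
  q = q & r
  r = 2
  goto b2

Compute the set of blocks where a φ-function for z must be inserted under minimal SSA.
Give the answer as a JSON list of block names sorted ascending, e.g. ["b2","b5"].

idom tree: b1←b0 b2←b0 b3←b2 b4←b2 b5←b2 b6←b2
Join-block Dom:
  b2: preds {b0,b6}: {b0} ∩ {b0,b2,b6} = {b0}; idom=b0
  b4: preds {b2,b3}: {b0,b2} ∩ {b0,b2,b3} = {b0,b2}; idom=b2
  b5: preds {b2,b3}: {b0,b2} ∩ {b0,b2,b3} = {b0,b2}; idom=b2
  b6: preds {b3,b4}: {b0,b2,b3} ∩ {b0,b2,b4} = {b0,b2}; idom=b2

DF derivation:
  join b2 pred b0: · stop@b0
  join b2 pred b6: b6→b2 stop@b0
  join b4 pred b2: · stop@b2
  join b4 pred b3: b3 stop@b2
  join b5 pred b2: · stop@b2
  join b5 pred b3: b3 stop@b2
  join b6 pred b3: b3 stop@b2
  join b6 pred b4: b4 stop@b2
  b0: DF=∅
  b1: DF=∅
  b2: DF={b2}
  b3: DF={b4,b5,b6}
  b4: DF={b6}
  b5: DF=∅
  b6: DF={b2}

φ for z: defs {b1,b2,b5}
  DF⁺ = {b2}

Answer: ["b2"]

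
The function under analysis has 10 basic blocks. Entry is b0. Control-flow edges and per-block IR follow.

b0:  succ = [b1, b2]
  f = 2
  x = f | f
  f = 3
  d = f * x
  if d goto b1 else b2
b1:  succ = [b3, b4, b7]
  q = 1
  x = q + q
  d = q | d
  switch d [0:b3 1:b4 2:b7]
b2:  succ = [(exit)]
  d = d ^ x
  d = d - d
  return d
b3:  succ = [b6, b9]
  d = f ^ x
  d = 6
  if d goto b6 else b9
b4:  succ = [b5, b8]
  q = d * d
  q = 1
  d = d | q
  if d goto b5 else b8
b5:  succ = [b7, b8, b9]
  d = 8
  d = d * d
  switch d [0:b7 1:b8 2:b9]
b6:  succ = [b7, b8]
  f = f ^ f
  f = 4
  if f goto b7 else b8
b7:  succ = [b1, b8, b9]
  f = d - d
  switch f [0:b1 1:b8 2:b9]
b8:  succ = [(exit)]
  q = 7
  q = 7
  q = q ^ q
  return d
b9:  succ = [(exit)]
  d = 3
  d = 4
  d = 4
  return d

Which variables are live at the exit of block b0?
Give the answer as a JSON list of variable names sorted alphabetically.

Answer: ["d", "f", "x"]

Derivation:
Block summaries:
  b0 def {d,f,x} use ∅
  b1 def {d,q,x} use {d}
  b2 def {d} use {d,x}
  b3 def {d} use {f,x}
  b4 def {d,q} use {d}
  b5 def {d} use ∅
  b6 def {f} use {f}
  b7 def {f} use {d}
  b8 def {q} use {d}
  b9 def {d} use ∅

Backward fixpoint:
  live b0: ∅→{d,f,x}
  live b1: {d,f}→{d,f,x}
  live b2: {d,x}→∅
  live b3: {f,x}→{d,f}
  live b4: {d}→{d}
  live b5: ∅→{d}
  live b6: {d,f}→{d}
  live b7: {d}→{d,f}
  live b8: {d}→∅
  live b9: ∅→∅

live-out(b0) = ["d", "f", "x"]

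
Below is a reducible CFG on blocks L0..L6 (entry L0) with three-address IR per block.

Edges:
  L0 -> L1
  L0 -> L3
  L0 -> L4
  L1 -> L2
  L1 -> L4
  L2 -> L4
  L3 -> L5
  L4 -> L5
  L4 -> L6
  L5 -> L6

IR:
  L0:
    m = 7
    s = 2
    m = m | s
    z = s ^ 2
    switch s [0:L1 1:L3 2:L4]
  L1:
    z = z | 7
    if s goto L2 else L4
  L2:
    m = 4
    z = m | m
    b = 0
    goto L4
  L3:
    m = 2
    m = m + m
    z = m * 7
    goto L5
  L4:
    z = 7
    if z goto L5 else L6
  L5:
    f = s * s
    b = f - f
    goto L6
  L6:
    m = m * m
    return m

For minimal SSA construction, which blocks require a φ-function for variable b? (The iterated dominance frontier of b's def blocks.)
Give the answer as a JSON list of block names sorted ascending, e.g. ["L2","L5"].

idom tree: L1←L0 L2←L1 L3←L0 L4←L0 L5←L0 L6←L0
Dom at joins:
  L4: preds {L0,L1,L2}: {L0} ∩ {L0,L1} ∩ {L0,L1,L2} = {L0}; idom=L0
  L5: preds {L3,L4}: {L0,L3} ∩ {L0,L4} = {L0}; idom=L0
  L6: preds {L4,L5}: {L0,L4} ∩ {L0,L5} = {L0}; idom=L0

Frontier:
  L4←L0: walk · to L0
  L4←L1: walk L1 to L0
  L4←L2: walk L2→L1 to L0
  L5←L3: walk L3 to L0
  L5←L4: walk L4 to L0
  L6←L4: walk L4 to L0
  L6←L5: walk L5 to L0
  L0: DF=∅
  L1: DF={L4}
  L2: DF={L4}
  L3: DF={L5}
  L4: DF={L5,L6}
  L5: DF={L6}
  L6: DF=∅

φ for b: defs {L2,L5}
  DF⁺ = {L4,L5,L6}

Answer: ["L4", "L5", "L6"]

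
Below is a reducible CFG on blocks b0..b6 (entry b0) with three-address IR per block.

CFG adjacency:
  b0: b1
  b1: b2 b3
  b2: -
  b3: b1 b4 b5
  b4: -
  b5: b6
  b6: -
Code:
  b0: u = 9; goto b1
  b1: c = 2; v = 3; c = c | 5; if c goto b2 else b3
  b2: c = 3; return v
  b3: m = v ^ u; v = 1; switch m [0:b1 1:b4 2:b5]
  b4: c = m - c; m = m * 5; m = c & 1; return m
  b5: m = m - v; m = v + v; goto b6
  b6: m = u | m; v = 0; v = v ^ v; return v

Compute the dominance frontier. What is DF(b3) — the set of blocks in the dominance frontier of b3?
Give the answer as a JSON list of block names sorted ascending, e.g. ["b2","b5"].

Answer: ["b1"]

Working:
idom tree: b1←b0 b2←b1 b3←b1 b4←b3 b5←b3 b6←b5
Join-block Dom:
  b1: preds {b0,b3}: {b0} ∩ {b0,b1,b3} = {b0}; idom=b0

DF walk-up:
  b1←b0: walk · to b0
  b1←b3: walk b3→b1 to b0
  b0 → ∅
  b1 → {b1}
  b2 → ∅
  b3 → {b1}
  b4 → ∅
  b5 → ∅
  b6 → ∅

DF(b3) = ["b1"]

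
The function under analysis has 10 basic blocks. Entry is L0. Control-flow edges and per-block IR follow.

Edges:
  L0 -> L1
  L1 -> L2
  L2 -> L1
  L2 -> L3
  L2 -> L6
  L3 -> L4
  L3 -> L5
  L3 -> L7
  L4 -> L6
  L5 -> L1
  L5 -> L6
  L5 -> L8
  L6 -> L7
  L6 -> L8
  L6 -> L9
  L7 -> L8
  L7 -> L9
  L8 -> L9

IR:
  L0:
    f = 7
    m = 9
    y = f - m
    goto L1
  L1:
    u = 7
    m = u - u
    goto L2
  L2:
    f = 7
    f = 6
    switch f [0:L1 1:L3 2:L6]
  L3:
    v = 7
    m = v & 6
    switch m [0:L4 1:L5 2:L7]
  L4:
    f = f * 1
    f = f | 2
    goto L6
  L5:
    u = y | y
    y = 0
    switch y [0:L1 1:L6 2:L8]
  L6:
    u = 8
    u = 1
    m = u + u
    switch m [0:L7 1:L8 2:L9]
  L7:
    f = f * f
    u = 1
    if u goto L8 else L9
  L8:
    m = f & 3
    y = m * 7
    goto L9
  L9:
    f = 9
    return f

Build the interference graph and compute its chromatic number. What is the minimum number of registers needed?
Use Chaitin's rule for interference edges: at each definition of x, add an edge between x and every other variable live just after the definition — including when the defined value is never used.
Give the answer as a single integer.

def/use:
  L0: def={f,m,y} ue=∅
  L1: def={m,u} ue=∅
  L2: def={f} ue=∅
  L3: def={m,v} ue=∅
  L4: def={f} ue={f}
  L5: def={u,y} ue={y}
  L6: def={m,u} ue=∅
  L7: def={f,u} ue={f}
  L8: def={m,y} ue={f}
  L9: def={f} ue=∅

Live sets:
  L0 li=∅ lo={y}
  L1 li={y} lo={y}
  L2 li={y} lo={f,y}
  L3 li={f,y} lo={f,y}
  L4 li={f} lo={f}
  L5 li={f,y} lo={f,y}
  L6 li={f} lo={f}
  L7 li={f} lo={f}
  L8 li={f} lo=∅
  L9 li=∅ lo=∅

Interference:
  f — {m,u,v,y}
  m — {f,y}
  u — {f,y}
  v — {f,y}
  y — {f,m,u,v}

Colouring:
  clique {f,m,y} ⇒ need ≥ 3
  assign f→r0 m→r2 u→r2 v→r2 y→r1 — no edge inside a register ⇒ χ ≤ 3
  χ = 3

Answer: 3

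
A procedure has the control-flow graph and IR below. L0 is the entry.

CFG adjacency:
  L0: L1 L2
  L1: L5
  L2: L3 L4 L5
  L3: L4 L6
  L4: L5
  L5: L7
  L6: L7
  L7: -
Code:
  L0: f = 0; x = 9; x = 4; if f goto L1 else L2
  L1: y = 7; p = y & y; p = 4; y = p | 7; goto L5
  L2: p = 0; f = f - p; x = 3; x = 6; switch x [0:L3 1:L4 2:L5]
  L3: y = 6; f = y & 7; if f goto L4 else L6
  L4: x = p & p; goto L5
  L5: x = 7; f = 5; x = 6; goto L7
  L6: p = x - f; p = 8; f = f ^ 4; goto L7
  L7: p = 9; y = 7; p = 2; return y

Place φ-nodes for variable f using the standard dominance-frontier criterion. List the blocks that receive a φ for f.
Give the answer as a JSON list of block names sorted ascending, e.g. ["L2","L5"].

idom tree: L1←L0 L2←L0 L3←L2 L4←L2 L5←L0 L6←L3 L7←L0
Dom∩ at merges:
  L4: preds {L2,L3}: {L0,L2} ∩ {L0,L2,L3} = {L0,L2}; idom=L2
  L5: preds {L1,L2,L4}: {L0,L1} ∩ {L0,L2} ∩ {L0,L2,L4} = {L0}; idom=L0
  L7: preds {L5,L6}: {L0,L5} ∩ {L0,L2,L3,L6} = {L0}; idom=L0

DF walk-up:
  join L4 pred L2: · stop@L2
  join L4 pred L3: L3 stop@L2
  join L5 pred L1: L1 stop@L0
  join L5 pred L2: L2 stop@L0
  join L5 pred L4: L4→L2 stop@L0
  join L7 pred L5: L5 stop@L0
  join L7 pred L6: L6→L3→L2 stop@L0
  L0: DF=∅
  L1: DF={L5}
  L2: DF={L5,L7}
  L3: DF={L4,L7}
  L4: DF={L5}
  L5: DF={L7}
  L6: DF={L7}
  L7: DF=∅

φ for f: defs {L0,L2,L3,L5,L6}
  DF⁺ = {L4,L5,L7}

Answer: ["L4", "L5", "L7"]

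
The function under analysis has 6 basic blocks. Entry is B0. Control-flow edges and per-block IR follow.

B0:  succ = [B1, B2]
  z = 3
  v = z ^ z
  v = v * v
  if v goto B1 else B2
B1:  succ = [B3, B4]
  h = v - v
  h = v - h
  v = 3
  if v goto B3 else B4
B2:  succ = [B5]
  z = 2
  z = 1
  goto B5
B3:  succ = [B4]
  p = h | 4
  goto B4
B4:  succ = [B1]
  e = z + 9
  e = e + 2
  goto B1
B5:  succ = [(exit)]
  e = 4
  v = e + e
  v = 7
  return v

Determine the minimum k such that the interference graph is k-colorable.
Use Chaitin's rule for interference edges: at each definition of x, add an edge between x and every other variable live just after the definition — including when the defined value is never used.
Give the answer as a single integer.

Answer: 3

Derivation:
def/use:
  B0: {v,z} / ∅
  B1: {h,v} / {v}
  B2: {z} / ∅
  B3: {p} / {h}
  B4: {e} / {z}
  B5: {e,v} / ∅

Liveness:
  B0: in=∅ out={v,z}
  B1: in={v,z} out={h,v,z}
  B2: in=∅ out=∅
  B3: in={h,v,z} out={v,z}
  B4: in={v,z} out={v,z}
  B5: in=∅ out=∅

Interfere edges:
  e↔{v,z}
  h↔{v,z}
  p↔{v,z}
  v↔{e,h,p,z}
  z↔{e,h,p,v}

Colouring:
  lower bound: {e,v,z} mutually conflict ⇒ χ ≥ 3
  assign e→R2 h→R2 p→R2 v→R0 z→R1 — no edge inside a register ⇒ χ ≤ 3
  χ = 3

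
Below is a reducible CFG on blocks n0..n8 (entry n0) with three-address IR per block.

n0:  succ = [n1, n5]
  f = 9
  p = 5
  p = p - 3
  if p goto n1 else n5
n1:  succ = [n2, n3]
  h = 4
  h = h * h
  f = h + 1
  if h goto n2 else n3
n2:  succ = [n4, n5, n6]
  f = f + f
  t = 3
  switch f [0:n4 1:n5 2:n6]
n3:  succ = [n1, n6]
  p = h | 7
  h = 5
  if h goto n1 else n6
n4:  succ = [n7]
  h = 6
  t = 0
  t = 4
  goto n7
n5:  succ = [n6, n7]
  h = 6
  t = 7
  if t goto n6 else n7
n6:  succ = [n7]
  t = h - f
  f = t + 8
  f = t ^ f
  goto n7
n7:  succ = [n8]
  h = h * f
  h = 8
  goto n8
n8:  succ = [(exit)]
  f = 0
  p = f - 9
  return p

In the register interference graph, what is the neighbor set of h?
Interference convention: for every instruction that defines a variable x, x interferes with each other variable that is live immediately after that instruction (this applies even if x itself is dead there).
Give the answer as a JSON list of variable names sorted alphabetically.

def/use:
  n0: {f,p} / ∅
  n1: {f,h} / ∅
  n2: {f,t} / {f}
  n3: {h,p} / {h}
  n4: {h,t} / ∅
  n5: {h,t} / ∅
  n6: {f,t} / {f,h}
  n7: {h} / {f,h}
  n8: {f,p} / ∅

Liveness:
  n0 li=∅ lo={f}
  n1 li=∅ lo={f,h}
  n2 li={f,h} lo={f,h}
  n3 li={f,h} lo={f,h}
  n4 li={f} lo={f,h}
  n5 li={f} lo={f,h}
  n6 li={f,h} lo={f,h}
  n7 li={f,h} lo=∅
  n8 li=∅ lo=∅

Interference:
  f — {h,p,t}
  h — {f,t}
  p — {f}
  t — {f,h}

N(h) = ["f", "t"]

Answer: ["f", "t"]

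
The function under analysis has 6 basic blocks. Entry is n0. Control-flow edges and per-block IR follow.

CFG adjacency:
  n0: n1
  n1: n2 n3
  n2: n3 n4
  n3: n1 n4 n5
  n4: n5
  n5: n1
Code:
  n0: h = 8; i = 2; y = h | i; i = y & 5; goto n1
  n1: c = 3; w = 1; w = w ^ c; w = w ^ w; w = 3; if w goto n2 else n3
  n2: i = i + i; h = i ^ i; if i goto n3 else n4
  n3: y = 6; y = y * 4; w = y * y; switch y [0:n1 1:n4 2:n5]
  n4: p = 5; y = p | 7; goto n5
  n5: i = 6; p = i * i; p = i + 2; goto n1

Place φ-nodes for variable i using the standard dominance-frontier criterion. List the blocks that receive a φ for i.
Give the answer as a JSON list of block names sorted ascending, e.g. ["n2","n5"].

idom tree: n1←n0 n2←n1 n3←n1 n4←n1 n5←n1
Join-block Dom:
  n1: preds {n0,n3,n5}: {n0} ∩ {n0,n1,n3} ∩ {n0,n1,n5} = {n0}; idom=n0
  n3: preds {n1,n2}: {n0,n1} ∩ {n0,n1,n2} = {n0,n1}; idom=n1
  n4: preds {n2,n3}: {n0,n1,n2} ∩ {n0,n1,n3} = {n0,n1}; idom=n1
  n5: preds {n3,n4}: {n0,n1,n3} ∩ {n0,n1,n4} = {n0,n1}; idom=n1

DF walk-up:
  join n1 pred n0: · stop@n0
  join n1 pred n3: n3→n1 stop@n0
  join n1 pred n5: n5→n1 stop@n0
  join n3 pred n1: · stop@n1
  join n3 pred n2: n2 stop@n1
  join n4 pred n2: n2 stop@n1
  join n4 pred n3: n3 stop@n1
  join n5 pred n3: n3 stop@n1
  join n5 pred n4: n4 stop@n1
  n0 → ∅
  n1 → {n1}
  n2 → {n3,n4}
  n3 → {n1,n4,n5}
  n4 → {n5}
  n5 → {n1}

φ for i: defs {n0,n2,n5}
  DF⁺ = {n1,n3,n4,n5}

Answer: ["n1", "n3", "n4", "n5"]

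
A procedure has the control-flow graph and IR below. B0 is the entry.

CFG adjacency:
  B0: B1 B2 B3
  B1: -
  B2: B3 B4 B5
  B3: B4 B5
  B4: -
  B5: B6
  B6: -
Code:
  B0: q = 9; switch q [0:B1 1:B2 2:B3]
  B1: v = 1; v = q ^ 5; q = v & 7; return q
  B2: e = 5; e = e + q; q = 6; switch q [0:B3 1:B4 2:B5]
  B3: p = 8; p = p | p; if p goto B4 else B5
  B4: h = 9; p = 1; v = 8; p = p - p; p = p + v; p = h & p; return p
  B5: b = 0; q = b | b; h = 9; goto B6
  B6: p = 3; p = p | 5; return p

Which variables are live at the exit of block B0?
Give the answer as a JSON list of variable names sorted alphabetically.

Answer: ["q"]

Working:
Block summaries:
  B0 def {q} use ∅
  B1 def {q,v} use {q}
  B2 def {e,q} use {q}
  B3 def {p} use ∅
  B4 def {h,p,v} use ∅
  B5 def {b,h,q} use ∅
  B6 def {p} use ∅

Liveness:
  live B0: ∅→{q}
  live B1: {q}→∅
  live B2: {q}→∅
  live B3: ∅→∅
  live B4: ∅→∅
  live B5: ∅→∅
  live B6: ∅→∅

live-out(B0) = ["q"]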